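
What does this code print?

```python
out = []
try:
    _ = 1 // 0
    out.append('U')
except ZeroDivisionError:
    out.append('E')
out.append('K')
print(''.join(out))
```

Execution trace: 'E' (except ZeroDivisionError) → 'K' (after the try/except). Output: EK

Answer: EK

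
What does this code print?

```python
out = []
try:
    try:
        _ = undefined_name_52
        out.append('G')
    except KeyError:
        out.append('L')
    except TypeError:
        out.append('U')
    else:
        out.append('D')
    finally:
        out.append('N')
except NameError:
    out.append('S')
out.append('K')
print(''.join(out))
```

Execution trace: 'N' (finally) → 'S' (outer except NameError) → 'K' (after the try/except). Output: NSK

Answer: NSK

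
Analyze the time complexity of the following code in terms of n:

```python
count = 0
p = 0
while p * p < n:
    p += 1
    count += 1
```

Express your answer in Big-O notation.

Each loop level contributes: √n. Multiplying the contributions gives O(√n).

Answer: O(√n)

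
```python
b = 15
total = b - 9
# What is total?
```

Trace:
`b = 15` → b = 15
`total = b - 9` → total = 6
So total = 6

Answer: 6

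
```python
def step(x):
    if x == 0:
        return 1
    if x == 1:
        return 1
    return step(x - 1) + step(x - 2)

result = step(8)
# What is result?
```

Build up from base cases: step(0)=1, step(1)=1, step(2)=2, step(3)=3, step(4)=5, step(5)=8, step(6)=13, ..., step(8)=34

Answer: 34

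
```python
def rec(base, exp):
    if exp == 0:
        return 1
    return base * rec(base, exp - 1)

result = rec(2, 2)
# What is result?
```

rec(2, 2) = 2 * 2 = 4

Answer: 4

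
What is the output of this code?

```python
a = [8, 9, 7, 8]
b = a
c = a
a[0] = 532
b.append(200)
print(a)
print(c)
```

Key concept: multiple aliases.
Step by step:
`a = [8, 9, 7, 8]` → a = [8, 9, 7, 8]
`b = a` → b = [8, 9, 7, 8] (same object as a)
`c = a` → c = [8, 9, 7, 8] (same object as a, b)
`a[0] = 532` → a = [532, 9, 7, 8] (same object as b, c); b = [532, 9, 7, 8] (same object as a, c); c = [532, 9, 7, 8] (same object as a, b)
`b.append(200)` → a = [532, 9, 7, 8, 200] (same object as b, c); b = [532, 9, 7, 8, 200] (same object as a, c); c = [532, 9, 7, 8, 200] (same object as a, b)
`print(a)` → prints [532, 9, 7, 8, 200]
`print(c)` → prints [532, 9, 7, 8, 200]

Answer:
[532, 9, 7, 8, 200]
[532, 9, 7, 8, 200]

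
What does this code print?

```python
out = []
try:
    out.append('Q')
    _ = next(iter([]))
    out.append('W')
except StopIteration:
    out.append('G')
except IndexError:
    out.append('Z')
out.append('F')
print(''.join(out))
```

Execution trace: 'Q' (try body) → 'G' (except StopIteration) → 'F' (after the try/except). Output: QGF

Answer: QGF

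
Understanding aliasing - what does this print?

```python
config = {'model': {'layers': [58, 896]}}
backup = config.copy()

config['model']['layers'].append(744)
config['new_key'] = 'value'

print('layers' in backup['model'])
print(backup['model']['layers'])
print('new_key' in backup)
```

Key concept: shallow copy gotcha with nested dict.
Step by step:
`config = {'model': {'layers': [58, 896]}}` → config = {'model': {'layers': [58, 896]}}
`backup = config.copy()` → backup = {'model': {'layers': [58, 896]}}
`config['model']['layers'].append(744)` → config = {'model': {'layers': [58, 896, 744]}}; backup = {'model': {'layers': [58, 896, 744]}}
`config['new_key'] = 'value'` → config = {'model': {'layers': [58, 896, 744]}, 'new_key': 'value'}
`print('layers' in backup['model'])` → prints True
`print(backup['model']['layers'])` → prints [58, 896, 744]
`print('new_key' in backup)` → prints False

Answer:
True
[58, 896, 744]
False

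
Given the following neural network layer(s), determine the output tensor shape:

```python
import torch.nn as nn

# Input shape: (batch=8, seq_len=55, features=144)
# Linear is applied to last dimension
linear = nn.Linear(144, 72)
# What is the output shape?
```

Input: (8, 55, 144) -> Output: (8, 55, 72)

Answer: (8, 55, 72)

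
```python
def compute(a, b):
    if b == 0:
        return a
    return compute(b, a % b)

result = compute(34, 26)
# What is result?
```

compute(34, 26) -> compute(26, 8) -> compute(8, 2) -> compute(2, 0) -> 2

Answer: 2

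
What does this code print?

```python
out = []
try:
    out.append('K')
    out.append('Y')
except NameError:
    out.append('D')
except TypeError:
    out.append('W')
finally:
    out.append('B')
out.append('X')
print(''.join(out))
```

Execution trace: 'K' (try body) → 'Y' (try body, no exception) → 'B' (finally) → 'X' (after the try/except). Output: KYBX

Answer: KYBX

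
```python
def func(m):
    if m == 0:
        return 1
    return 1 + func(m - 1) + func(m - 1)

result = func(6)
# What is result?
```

func(m) = 1 + 2·func(m-1), func(0)=1. Closed form: (1+1)·2^6 - 1 = 127.

Answer: 127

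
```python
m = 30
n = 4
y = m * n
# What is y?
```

Trace:
`m = 30` → m = 30
`n = 4` → n = 4
`y = m * n` → y = 120
So y = 120

Answer: 120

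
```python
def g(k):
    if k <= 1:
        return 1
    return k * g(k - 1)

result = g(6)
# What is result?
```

g(6) = 6 * 5 * 4 * 3 * 2 * 1 = 720

Answer: 720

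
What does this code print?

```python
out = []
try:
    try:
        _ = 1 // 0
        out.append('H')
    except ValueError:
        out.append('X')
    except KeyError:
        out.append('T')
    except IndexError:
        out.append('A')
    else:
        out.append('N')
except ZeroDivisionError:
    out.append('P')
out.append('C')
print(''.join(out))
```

Execution trace: 'P' (outer except ZeroDivisionError) → 'C' (after the try/except). Output: PC

Answer: PC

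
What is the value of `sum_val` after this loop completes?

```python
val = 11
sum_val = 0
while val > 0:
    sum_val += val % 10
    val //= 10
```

Sum digits of 11
`sum_val` takes the values: 0 → 1 → 2

Answer: 2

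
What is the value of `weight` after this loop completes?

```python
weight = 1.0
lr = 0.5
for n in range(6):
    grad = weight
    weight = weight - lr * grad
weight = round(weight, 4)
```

Gradient descent: w = 1.0 * (1 - 0.5)^6
`weight` takes the values: 1.0 → 0.5 → 0.25 → 0.125 → 0.0625 → 0.03125 → 0.015625 → 0.0156

Answer: 0.0156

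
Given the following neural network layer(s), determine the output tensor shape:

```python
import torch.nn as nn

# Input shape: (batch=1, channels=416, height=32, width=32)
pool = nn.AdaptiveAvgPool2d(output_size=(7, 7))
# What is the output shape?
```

Input: (1, 416, 32, 32) -> Output: (1, 416, 7, 7)

Answer: (1, 416, 7, 7)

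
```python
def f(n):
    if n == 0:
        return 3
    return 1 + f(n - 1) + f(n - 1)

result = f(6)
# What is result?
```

f(n) = 1 + 2·f(n-1), f(0)=3. Closed form: (3+1)·2^6 - 1 = 255.

Answer: 255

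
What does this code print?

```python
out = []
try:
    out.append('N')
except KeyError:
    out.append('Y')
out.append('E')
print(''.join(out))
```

Execution trace: 'N' (try body, no exception) → 'E' (after the try/except). Output: NE

Answer: NE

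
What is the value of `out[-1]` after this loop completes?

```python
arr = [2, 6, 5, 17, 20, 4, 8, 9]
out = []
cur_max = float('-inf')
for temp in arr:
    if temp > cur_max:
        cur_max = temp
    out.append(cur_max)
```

Running max ends at 20
`out` takes the values: [] → [2] → [2, 6] → [2, 6, 6] → [2, 6, 6, 17] → [2, 6, 6, 17, 20] → [2, 6, 6, 17, 20, 20] → [2, 6, 6, 17, 20, 20, 20] → [2, 6, 6, 17, 20, 20, 20, 20]
So `out[-1]` = 20

Answer: 20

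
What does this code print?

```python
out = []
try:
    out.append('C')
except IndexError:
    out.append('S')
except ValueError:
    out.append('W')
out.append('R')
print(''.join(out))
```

Execution trace: 'C' (try body, no exception) → 'R' (after the try/except). Output: CR

Answer: CR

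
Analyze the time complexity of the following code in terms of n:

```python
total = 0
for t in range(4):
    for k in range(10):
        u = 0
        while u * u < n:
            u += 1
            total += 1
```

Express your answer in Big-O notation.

Each loop level contributes: 1 × 1 × √n. Multiplying the contributions gives O(√n).

Answer: O(√n)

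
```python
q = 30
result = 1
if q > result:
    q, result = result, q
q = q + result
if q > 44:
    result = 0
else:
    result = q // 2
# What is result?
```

Trace:
`q = 30` → q = 30
`result = 1` → result = 1
`if q > result: ...` → q > result is True → q = 1; result = 30
`q = q + result` → q = 31
`if q > 44: ...` → q > 44 is False, take else branch → result = 15
So result = 15

Answer: 15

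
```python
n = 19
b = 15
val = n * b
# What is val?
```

Trace:
`n = 19` → n = 19
`b = 15` → b = 15
`val = n * b` → val = 285
So val = 285

Answer: 285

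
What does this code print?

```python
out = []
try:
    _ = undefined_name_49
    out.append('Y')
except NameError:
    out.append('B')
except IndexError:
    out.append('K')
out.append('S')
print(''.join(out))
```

Execution trace: 'B' (except NameError) → 'S' (after the try/except). Output: BS

Answer: BS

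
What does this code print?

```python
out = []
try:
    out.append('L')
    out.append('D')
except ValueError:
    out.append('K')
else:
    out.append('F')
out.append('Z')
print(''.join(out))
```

Execution trace: 'L' (try body) → 'D' (try body, no exception) → 'F' (else) → 'Z' (after the try/except). Output: LDFZ

Answer: LDFZ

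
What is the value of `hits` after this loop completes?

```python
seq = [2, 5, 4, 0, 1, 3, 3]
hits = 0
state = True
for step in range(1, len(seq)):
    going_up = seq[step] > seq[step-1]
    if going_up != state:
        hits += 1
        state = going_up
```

Count direction changes in [2, 5, 4, 0, 1, 3, 3]
`hits` takes the values: 0 → 1 → 2 → 3

Answer: 3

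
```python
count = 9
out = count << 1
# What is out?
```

Trace:
`count = 9` → count = 9
`out = count << 1` → out = 18
So out = 18

Answer: 18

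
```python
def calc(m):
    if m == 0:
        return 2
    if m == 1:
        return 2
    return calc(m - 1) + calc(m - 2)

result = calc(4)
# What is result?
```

Build up from base cases: calc(0)=2, calc(1)=2, calc(2)=4, calc(3)=6, calc(4)=10

Answer: 10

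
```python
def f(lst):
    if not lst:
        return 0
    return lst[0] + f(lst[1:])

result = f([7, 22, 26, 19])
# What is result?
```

7 + 22 + 26 + 19 + 0 = 74

Answer: 74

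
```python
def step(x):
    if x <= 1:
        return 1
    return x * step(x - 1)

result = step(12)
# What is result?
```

step(12) = 12 * 11 * 10 * 9 * 8 * 7 * 6 * 5 * 4 * 3 * 2 * 1 = 479001600

Answer: 479001600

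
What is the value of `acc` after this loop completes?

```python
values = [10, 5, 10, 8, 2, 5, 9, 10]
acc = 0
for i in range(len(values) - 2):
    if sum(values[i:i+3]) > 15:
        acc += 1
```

Count windows with sum > 15
`acc` takes the values: 0 → 1 → 2 → 3 → 4 → 5

Answer: 5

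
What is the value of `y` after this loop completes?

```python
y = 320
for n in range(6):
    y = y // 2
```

Halve 6 times: 320 // 2^6 = 5
`y` takes the values: 320 → 160 → 80 → 40 → 20 → 10 → 5

Answer: 5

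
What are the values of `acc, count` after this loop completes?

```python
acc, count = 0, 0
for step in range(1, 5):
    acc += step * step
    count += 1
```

Sum of squares and count
`acc, count` takes the values: (0, 0) → (1, 0) → (1, 1) → (5, 1) → (5, 2) → (14, 2) → (14, 3) → (30, 3) → (30, 4)

Answer: 30, 4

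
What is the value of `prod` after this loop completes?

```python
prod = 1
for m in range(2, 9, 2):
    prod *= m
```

Product of even numbers 2 to 8
`prod` takes the values: 1 → 2 → 8 → 48 → 384

Answer: 384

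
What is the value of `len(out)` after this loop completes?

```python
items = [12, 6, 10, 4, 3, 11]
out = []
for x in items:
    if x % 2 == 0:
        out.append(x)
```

Count even numbers in [12, 6, 10, 4, 3, 11]
`out` takes the values: [] → [12] → [12, 6] → [12, 6, 10] → [12, 6, 10, 4]
So `len(out)` = 4

Answer: 4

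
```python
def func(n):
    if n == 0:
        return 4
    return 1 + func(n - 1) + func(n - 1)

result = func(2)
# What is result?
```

func(n) = 1 + 2·func(n-1), func(0)=4. Closed form: (4+1)·2^2 - 1 = 19.

Answer: 19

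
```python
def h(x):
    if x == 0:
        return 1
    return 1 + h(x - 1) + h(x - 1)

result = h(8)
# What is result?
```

h(x) = 1 + 2·h(x-1), h(0)=1. Closed form: (1+1)·2^8 - 1 = 511.

Answer: 511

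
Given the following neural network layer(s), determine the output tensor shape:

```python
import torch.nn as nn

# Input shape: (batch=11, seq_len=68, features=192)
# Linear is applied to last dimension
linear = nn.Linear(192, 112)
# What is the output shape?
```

Input: (11, 68, 192) -> Output: (11, 68, 112)

Answer: (11, 68, 112)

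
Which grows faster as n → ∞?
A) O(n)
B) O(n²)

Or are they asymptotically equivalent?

O(n) vs O(n²): Higher order terms dominate.

Answer: B) O(n²) grows faster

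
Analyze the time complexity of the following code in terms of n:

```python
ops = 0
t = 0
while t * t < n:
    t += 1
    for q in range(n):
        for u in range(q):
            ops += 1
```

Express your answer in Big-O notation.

Each loop level contributes: √n × n × n. Multiplying the contributions gives O(n^2√n).

Answer: O(n^2√n)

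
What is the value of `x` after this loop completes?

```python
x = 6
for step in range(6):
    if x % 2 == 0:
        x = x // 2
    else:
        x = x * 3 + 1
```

Collatz-style transformation from 6
`x` takes the values: 6 → 3 → 10 → 5 → 16 → 8 → 4

Answer: 4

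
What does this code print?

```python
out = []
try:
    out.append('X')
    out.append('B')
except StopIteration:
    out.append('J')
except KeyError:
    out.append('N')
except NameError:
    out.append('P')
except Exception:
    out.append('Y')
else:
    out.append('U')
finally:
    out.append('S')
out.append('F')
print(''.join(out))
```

Execution trace: 'X' (try body) → 'B' (try body, no exception) → 'U' (else) → 'S' (finally) → 'F' (after the try/except). Output: XBUSF

Answer: XBUSF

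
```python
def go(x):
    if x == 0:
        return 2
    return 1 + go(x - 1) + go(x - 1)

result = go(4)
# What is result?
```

go(x) = 1 + 2·go(x-1), go(0)=2. Closed form: (2+1)·2^4 - 1 = 47.

Answer: 47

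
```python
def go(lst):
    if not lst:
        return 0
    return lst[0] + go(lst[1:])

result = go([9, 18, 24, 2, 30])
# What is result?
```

9 + 18 + 24 + 2 + 30 + 0 = 83

Answer: 83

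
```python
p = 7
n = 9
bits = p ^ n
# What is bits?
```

Trace:
`p = 7` → p = 7
`n = 9` → n = 9
`bits = p ^ n` → bits = 14
So bits = 14

Answer: 14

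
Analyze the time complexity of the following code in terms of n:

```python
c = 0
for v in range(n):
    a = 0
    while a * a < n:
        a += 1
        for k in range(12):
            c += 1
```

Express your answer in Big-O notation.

Each loop level contributes: n × √n × 1. Multiplying the contributions gives O(n√n).

Answer: O(n√n)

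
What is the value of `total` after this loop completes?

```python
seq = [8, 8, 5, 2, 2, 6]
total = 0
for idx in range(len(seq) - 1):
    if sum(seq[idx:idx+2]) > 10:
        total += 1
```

Count windows with sum > 10
`total` takes the values: 0 → 1 → 2

Answer: 2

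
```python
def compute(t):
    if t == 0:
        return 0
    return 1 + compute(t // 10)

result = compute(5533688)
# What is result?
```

Count of digits of 5533688: 7

Answer: 7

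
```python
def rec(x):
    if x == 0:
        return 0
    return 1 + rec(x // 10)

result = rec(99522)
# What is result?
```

Count of digits of 99522: 5

Answer: 5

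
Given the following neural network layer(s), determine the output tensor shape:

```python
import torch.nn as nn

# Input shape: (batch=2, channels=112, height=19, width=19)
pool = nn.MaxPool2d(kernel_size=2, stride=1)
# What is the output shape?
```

Input: (2, 112, 19, 19) -> Output: (2, 112, 18, 18)

Answer: (2, 112, 18, 18)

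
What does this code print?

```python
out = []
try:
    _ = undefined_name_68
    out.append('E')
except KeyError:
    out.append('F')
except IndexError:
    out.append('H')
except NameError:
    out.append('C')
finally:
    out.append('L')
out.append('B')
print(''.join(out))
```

Execution trace: 'C' (except NameError) → 'L' (finally) → 'B' (after the try/except). Output: CLB

Answer: CLB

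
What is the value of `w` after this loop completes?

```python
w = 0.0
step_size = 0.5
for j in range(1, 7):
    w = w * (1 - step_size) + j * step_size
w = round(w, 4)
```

Moving average with lr=0.5
`w` takes the values: 0.0 → 0.5 → 1.25 → 2.125 → 3.0625 → 4.03125 → 5.015625 → 5.0156

Answer: 5.0156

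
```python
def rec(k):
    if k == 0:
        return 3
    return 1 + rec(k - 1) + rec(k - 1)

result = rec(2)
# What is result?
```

rec(k) = 1 + 2·rec(k-1), rec(0)=3. Closed form: (3+1)·2^2 - 1 = 15.

Answer: 15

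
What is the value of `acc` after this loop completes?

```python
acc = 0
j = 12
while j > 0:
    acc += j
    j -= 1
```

Sum 12 down to 1
`acc` takes the values: 0 → 12 → 23 → 33 → 42 → 50 → 57 → 63 → 68 → 72 → 75 → 77 → 78

Answer: 78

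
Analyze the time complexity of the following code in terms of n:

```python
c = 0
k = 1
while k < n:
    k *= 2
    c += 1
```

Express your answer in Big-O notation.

Each loop level contributes: log n. Multiplying the contributions gives O(log n).

Answer: O(log n)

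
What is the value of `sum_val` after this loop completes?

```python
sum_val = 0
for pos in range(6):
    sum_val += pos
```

Sum of 0 to 5 = 15
`sum_val` takes the values: 0 → 1 → 3 → 6 → 10 → 15

Answer: 15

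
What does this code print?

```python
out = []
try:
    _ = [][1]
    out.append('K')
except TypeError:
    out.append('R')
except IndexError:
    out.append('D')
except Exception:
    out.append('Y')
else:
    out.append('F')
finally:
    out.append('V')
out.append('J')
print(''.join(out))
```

Execution trace: 'D' (except IndexError) → 'V' (finally) → 'J' (after the try/except). Output: DVJ

Answer: DVJ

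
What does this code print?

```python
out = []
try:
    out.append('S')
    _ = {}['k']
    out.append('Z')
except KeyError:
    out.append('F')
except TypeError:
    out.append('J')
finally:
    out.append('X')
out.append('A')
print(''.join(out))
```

Execution trace: 'S' (try body) → 'F' (except KeyError) → 'X' (finally) → 'A' (after the try/except). Output: SFXA

Answer: SFXA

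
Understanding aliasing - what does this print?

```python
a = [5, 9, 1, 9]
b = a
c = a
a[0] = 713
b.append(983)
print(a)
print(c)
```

Key concept: multiple aliases.
Step by step:
`a = [5, 9, 1, 9]` → a = [5, 9, 1, 9]
`b = a` → b = [5, 9, 1, 9] (same object as a)
`c = a` → c = [5, 9, 1, 9] (same object as a, b)
`a[0] = 713` → a = [713, 9, 1, 9] (same object as b, c); b = [713, 9, 1, 9] (same object as a, c); c = [713, 9, 1, 9] (same object as a, b)
`b.append(983)` → a = [713, 9, 1, 9, 983] (same object as b, c); b = [713, 9, 1, 9, 983] (same object as a, c); c = [713, 9, 1, 9, 983] (same object as a, b)
`print(a)` → prints [713, 9, 1, 9, 983]
`print(c)` → prints [713, 9, 1, 9, 983]

Answer:
[713, 9, 1, 9, 983]
[713, 9, 1, 9, 983]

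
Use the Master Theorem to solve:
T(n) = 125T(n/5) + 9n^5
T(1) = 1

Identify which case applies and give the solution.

a=125, b=5, f(n)=9n^5. log_5(125) = 3. Since c=5 > 3 and the regularity condition holds (125(n/5)^5 = (125/5^5)n^5 with 125/5^5 < 1), Case 3 applies: T(n) = Θ(f(n)) = O(n^5).

Answer: O(n^5) - Case 3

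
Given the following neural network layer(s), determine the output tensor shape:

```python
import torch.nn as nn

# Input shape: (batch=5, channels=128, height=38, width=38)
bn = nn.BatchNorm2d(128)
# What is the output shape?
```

Input: (5, 128, 38, 38) -> Output: (5, 128, 38, 38)

Answer: (5, 128, 38, 38)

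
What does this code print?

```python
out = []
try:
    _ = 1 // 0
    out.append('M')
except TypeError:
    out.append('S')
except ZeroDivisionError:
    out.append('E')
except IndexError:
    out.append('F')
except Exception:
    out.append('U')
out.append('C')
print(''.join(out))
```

Execution trace: 'E' (except ZeroDivisionError) → 'C' (after the try/except). Output: EC

Answer: EC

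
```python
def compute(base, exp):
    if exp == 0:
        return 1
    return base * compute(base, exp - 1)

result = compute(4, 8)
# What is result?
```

compute(4, 8) = 4 * 4 * 4 * 4 * 4 * 4 * 4 * 4 = 65536

Answer: 65536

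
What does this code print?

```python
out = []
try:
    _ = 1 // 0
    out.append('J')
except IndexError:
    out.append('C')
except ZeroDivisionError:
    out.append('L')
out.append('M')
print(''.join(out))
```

Execution trace: 'L' (except ZeroDivisionError) → 'M' (after the try/except). Output: LM

Answer: LM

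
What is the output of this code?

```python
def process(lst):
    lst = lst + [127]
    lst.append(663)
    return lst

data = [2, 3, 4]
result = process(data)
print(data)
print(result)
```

Key concept: rebinding parameter vs mutation.
Step by step:
`data = [2, 3, 4]` → data = [2, 3, 4]
`result = process(data)` → result = [2, 3, 4, 127, 663]
`print(data)` → prints [2, 3, 4]
`print(result)` → prints [2, 3, 4, 127, 663]

Answer:
[2, 3, 4]
[2, 3, 4, 127, 663]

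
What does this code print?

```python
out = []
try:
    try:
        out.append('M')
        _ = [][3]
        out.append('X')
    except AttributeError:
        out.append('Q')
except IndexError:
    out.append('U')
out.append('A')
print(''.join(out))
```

Execution trace: 'M' (try body) → 'U' (outer except IndexError) → 'A' (after the try/except). Output: MUA

Answer: MUA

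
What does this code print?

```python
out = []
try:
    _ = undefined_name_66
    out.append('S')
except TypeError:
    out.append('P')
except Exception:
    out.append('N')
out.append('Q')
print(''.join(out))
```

Execution trace: 'N' (except Exception) → 'Q' (after the try/except). Output: NQ

Answer: NQ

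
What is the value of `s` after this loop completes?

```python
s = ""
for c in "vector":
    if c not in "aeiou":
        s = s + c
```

Remove vowels from 'vector'
`s` takes the values: "" → "v" → "vc" → "vct" → "vctr"

Answer: "vctr"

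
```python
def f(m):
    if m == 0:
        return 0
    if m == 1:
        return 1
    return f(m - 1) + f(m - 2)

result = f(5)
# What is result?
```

Build up from base cases: f(0)=0, f(1)=1, f(2)=1, f(3)=2, f(4)=3, f(5)=5

Answer: 5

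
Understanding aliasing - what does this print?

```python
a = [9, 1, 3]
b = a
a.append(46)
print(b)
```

Key concept: basic list aliasing.
Step by step:
`a = [9, 1, 3]` → a = [9, 1, 3]
`b = a` → b = [9, 1, 3] (same object as a)
`a.append(46)` → a = [9, 1, 3, 46] (same object as b); b = [9, 1, 3, 46] (same object as a)
`print(b)` → prints [9, 1, 3, 46]

Answer: [9, 1, 3, 46]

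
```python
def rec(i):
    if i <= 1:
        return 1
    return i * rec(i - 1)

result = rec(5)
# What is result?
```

rec(5) = 5 * 4 * 3 * 2 * 1 = 120

Answer: 120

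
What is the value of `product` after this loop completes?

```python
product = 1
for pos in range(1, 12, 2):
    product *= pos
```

Product of 1, 3, 5, ... up to 11
`product` takes the values: 1 → 3 → 15 → 105 → 945 → 10395

Answer: 10395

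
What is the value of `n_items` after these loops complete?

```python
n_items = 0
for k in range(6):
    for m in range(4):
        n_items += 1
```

6 * 4 = 24
`n_items` takes the values: 0 → 1 → 2 → 3 → 4 → 5 → 6 → 7 → 8 → 9 → 10 → 11 → 12 → 13 → 14 → 15 → 16 → 17 → 18 → 19 → 20 → 21 → 22 → 23 → 24

Answer: 24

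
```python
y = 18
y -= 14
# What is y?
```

Trace:
`y = 18` → y = 18
`y -= 14` → y = 4
So y = 4

Answer: 4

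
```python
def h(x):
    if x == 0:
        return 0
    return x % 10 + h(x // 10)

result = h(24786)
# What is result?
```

Sum of digits of 24786: 6 + 8 + 7 + 4 + 2 = 27

Answer: 27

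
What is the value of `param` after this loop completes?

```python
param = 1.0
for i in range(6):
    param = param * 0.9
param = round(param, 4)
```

Exponential decay: 1.0 * 0.9^6
`param` takes the values: 1.0 → 0.9 → 0.81 → 0.729 → 0.6561 → 0.59049 → 0.531441 → 0.5314

Answer: 0.5314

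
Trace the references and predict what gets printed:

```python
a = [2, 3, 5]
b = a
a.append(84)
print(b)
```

Key concept: basic list aliasing.
Step by step:
`a = [2, 3, 5]` → a = [2, 3, 5]
`b = a` → b = [2, 3, 5] (same object as a)
`a.append(84)` → a = [2, 3, 5, 84] (same object as b); b = [2, 3, 5, 84] (same object as a)
`print(b)` → prints [2, 3, 5, 84]

Answer: [2, 3, 5, 84]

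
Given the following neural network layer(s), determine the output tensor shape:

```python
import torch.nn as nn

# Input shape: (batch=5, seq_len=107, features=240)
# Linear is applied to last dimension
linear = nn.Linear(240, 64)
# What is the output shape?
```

Input: (5, 107, 240) -> Output: (5, 107, 64)

Answer: (5, 107, 64)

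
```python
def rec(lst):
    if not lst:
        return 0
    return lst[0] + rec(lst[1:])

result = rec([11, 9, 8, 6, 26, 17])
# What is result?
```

11 + 9 + 8 + 6 + 26 + 17 + 0 = 77

Answer: 77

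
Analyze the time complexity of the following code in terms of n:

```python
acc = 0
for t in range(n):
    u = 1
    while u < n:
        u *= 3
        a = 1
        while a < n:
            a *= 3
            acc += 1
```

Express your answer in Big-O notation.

Each loop level contributes: n × log n × log n. Multiplying the contributions gives O(n log² n).

Answer: O(n log² n)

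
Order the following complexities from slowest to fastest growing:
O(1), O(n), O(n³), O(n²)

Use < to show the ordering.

Ordered by growth rate: O(1) < O(n) < O(n²) < O(n³)

Answer: O(1) < O(n) < O(n²) < O(n³)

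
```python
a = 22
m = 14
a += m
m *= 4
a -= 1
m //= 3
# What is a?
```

Trace:
`a = 22` → a = 22
`m = 14` → m = 14
`a += m` → a = 36
`m *= 4` → m = 56
`a -= 1` → a = 35
`m //= 3` → m = 18
So a = 35

Answer: 35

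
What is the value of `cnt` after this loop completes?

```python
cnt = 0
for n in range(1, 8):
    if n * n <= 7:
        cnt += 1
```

Count numbers where n² ≤ 7
`cnt` takes the values: 0 → 1 → 2

Answer: 2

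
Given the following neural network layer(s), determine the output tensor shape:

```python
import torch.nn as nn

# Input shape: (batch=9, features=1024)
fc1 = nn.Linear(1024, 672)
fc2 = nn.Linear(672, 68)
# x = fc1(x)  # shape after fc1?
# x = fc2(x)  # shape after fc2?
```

Input: (9, 1024) -> after fc1: (9, 672) -> Output: (9, 68)

Answer: (9, 68)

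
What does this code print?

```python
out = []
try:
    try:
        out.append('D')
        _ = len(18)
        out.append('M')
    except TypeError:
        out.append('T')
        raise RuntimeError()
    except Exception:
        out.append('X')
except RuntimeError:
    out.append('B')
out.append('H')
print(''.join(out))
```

Execution trace: 'D' (inner try body) → 'T' (inner except TypeError) → 'B' (outer except RuntimeError) → 'H' (after the try/except). Output: DTBH

Answer: DTBH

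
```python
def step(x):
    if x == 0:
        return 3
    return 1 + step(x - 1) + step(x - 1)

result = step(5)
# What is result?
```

step(x) = 1 + 2·step(x-1), step(0)=3. Closed form: (3+1)·2^5 - 1 = 127.

Answer: 127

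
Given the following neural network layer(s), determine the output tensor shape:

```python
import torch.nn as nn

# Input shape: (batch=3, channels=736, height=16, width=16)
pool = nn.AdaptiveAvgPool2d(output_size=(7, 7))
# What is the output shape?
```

Input: (3, 736, 16, 16) -> Output: (3, 736, 7, 7)

Answer: (3, 736, 7, 7)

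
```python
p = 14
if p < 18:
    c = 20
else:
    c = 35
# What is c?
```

Trace:
`p = 14` → p = 14
`if p < 18: ...` → p < 18 is True → c = 20
So c = 20

Answer: 20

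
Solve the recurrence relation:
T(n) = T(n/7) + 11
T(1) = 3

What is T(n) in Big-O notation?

Each step divides n by 7 and adds 11. After log_7(n) steps we reach T(1)=3. So T(n) = 11·log_7(n) + 3 = O(log n).

Answer: O(log n)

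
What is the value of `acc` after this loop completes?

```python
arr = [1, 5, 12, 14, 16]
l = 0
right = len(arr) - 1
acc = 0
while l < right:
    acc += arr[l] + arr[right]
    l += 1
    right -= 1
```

Sum of pairs from ends
`acc` takes the values: 0 → 17 → 36

Answer: 36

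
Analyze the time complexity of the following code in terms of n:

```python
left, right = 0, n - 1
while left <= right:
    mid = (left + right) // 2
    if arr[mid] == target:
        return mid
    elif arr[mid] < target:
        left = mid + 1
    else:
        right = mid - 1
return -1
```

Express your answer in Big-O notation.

This is Binary search in a sorted array. Time complexity: O(log n).

Answer: O(log n)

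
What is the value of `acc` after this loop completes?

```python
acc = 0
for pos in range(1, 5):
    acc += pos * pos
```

Sum of squares 1² to 4² = 30
`acc` takes the values: 0 → 1 → 5 → 14 → 30

Answer: 30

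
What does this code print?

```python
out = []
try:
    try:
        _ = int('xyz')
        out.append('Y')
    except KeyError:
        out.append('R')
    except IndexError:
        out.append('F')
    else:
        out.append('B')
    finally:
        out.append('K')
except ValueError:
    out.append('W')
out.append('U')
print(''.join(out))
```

Execution trace: 'K' (finally) → 'W' (outer except ValueError) → 'U' (after the try/except). Output: KWU

Answer: KWU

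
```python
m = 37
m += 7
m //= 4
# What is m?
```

Trace:
`m = 37` → m = 37
`m += 7` → m = 44
`m //= 4` → m = 11
So m = 11

Answer: 11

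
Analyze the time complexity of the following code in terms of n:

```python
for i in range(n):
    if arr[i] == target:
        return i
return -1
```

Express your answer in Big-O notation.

This is Linear search in an array. Time complexity: O(n).

Answer: O(n)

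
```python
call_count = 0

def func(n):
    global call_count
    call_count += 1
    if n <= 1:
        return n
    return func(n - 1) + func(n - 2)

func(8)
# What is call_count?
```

Calls(n) = 1 + Calls(n-1) + Calls(n-2); Calls(0)=Calls(1)=1. For n=8 this gives 67.

Answer: 67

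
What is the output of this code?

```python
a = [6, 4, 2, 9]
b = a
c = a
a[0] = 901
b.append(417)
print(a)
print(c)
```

Key concept: multiple aliases.
Step by step:
`a = [6, 4, 2, 9]` → a = [6, 4, 2, 9]
`b = a` → b = [6, 4, 2, 9] (same object as a)
`c = a` → c = [6, 4, 2, 9] (same object as a, b)
`a[0] = 901` → a = [901, 4, 2, 9] (same object as b, c); b = [901, 4, 2, 9] (same object as a, c); c = [901, 4, 2, 9] (same object as a, b)
`b.append(417)` → a = [901, 4, 2, 9, 417] (same object as b, c); b = [901, 4, 2, 9, 417] (same object as a, c); c = [901, 4, 2, 9, 417] (same object as a, b)
`print(a)` → prints [901, 4, 2, 9, 417]
`print(c)` → prints [901, 4, 2, 9, 417]

Answer:
[901, 4, 2, 9, 417]
[901, 4, 2, 9, 417]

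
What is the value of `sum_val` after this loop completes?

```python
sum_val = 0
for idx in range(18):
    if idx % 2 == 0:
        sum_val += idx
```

Sum of even numbers 0 to 17
`sum_val` takes the values: 0 → 2 → 6 → 12 → 20 → 30 → 42 → 56 → 72

Answer: 72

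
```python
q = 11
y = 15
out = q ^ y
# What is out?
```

Trace:
`q = 11` → q = 11
`y = 15` → y = 15
`out = q ^ y` → out = 4
So out = 4

Answer: 4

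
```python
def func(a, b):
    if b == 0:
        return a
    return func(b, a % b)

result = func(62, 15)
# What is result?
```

func(62, 15) -> func(15, 2) -> func(2, 1) -> func(1, 0) -> 1

Answer: 1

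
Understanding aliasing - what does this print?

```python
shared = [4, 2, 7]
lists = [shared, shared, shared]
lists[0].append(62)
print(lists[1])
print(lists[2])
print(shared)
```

Key concept: list of same reference.
Step by step:
`shared = [4, 2, 7]` → shared = [4, 2, 7]
`lists = [shared, shared, shared]` → lists = [[4, 2, 7], [4, 2, 7], [4, 2, 7]]
`lists[0].append(62)` → shared = [4, 2, 7, 62]; lists = [[4, 2, 7, 62], [4, 2, 7, 62], [4, 2, 7, 62]]
`print(lists[1])` → prints [4, 2, 7, 62]
`print(lists[2])` → prints [4, 2, 7, 62]
`print(shared)` → prints [4, 2, 7, 62]

Answer:
[4, 2, 7, 62]
[4, 2, 7, 62]
[4, 2, 7, 62]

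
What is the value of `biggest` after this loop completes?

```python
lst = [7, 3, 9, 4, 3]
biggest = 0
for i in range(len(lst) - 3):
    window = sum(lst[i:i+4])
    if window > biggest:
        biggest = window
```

Max sum of 4-element window in [7, 3, 9, 4, 3]
`biggest` takes the values: 0 → 23

Answer: 23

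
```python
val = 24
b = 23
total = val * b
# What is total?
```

Trace:
`val = 24` → val = 24
`b = 23` → b = 23
`total = val * b` → total = 552
So total = 552

Answer: 552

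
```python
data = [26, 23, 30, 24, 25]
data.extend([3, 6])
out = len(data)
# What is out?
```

Trace:
`data = [26, 23, 30, 24, 25]` → data = [26, 23, 30, 24, 25]
`data.extend([3, 6])` → data = [26, 23, 30, 24, 25, 3, 6]
`out = len(data)` → out = 7
So out = 7

Answer: 7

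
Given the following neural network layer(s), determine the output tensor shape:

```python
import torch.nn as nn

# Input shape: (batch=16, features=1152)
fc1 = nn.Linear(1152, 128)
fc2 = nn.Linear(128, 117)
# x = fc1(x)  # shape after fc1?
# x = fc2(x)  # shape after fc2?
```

Input: (16, 1152) -> after fc1: (16, 128) -> Output: (16, 117)

Answer: (16, 117)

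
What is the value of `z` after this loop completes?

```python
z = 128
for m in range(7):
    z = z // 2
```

Halve 7 times: 128 // 2^7 = 1
`z` takes the values: 128 → 64 → 32 → 16 → 8 → 4 → 2 → 1

Answer: 1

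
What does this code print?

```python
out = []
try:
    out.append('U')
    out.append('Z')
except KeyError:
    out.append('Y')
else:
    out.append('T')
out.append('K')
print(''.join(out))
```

Execution trace: 'U' (try body) → 'Z' (try body, no exception) → 'T' (else) → 'K' (after the try/except). Output: UZTK

Answer: UZTK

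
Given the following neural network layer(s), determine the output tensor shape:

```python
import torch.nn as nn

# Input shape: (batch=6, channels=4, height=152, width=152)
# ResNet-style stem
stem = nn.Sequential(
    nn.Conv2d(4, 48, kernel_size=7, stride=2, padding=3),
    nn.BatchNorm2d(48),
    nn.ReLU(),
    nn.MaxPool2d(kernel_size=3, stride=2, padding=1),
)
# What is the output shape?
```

Input: (6, 4, 152, 152) -> after Conv2d 7x7 stride=2: (6, 48, 76, 76) -> Output: (6, 48, 38, 38)

Answer: (6, 48, 38, 38)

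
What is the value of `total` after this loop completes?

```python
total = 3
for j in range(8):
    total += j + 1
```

Start at 3, add 1 to 8 = 39
`total` takes the values: 3 → 4 → 6 → 9 → 13 → 18 → 24 → 31 → 39

Answer: 39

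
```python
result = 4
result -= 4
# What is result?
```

Trace:
`result = 4` → result = 4
`result -= 4` → result = 0
So result = 0

Answer: 0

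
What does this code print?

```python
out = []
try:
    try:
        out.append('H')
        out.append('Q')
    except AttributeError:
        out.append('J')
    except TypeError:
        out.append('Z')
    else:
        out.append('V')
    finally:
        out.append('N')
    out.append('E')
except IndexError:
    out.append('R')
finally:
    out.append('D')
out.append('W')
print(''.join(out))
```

Execution trace: 'H' (inner try body) → 'Q' (inner try body, no exception) → 'V' (inner else) → 'N' (inner finally) → 'E' (try body, no exception) → 'D' (finally) → 'W' (after the try/except). Output: HQVNEDW

Answer: HQVNEDW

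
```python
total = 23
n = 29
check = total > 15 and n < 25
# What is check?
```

Trace:
`total = 23` → total = 23
`n = 29` → n = 29
`check = total > 15 and n < 25` → check = False
So check = False

Answer: False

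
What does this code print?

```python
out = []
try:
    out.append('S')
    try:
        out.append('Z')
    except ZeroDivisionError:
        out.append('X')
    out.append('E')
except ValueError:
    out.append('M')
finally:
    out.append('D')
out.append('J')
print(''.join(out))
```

Execution trace: 'S' (try body) → 'Z' (inner try body, no exception) → 'E' (try body, no exception) → 'D' (finally) → 'J' (after the try/except). Output: SZEDJ

Answer: SZEDJ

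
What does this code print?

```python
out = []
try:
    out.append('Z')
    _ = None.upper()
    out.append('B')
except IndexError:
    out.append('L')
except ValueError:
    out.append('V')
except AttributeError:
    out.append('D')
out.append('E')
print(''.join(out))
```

Execution trace: 'Z' (try body) → 'D' (except AttributeError) → 'E' (after the try/except). Output: ZDE

Answer: ZDE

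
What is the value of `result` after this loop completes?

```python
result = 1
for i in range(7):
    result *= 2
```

2^7 = 128
`result` takes the values: 1 → 2 → 4 → 8 → 16 → 32 → 64 → 128

Answer: 128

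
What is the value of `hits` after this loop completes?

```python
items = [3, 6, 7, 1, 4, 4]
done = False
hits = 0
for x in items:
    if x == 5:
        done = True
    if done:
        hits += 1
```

Count elements after first 5 in [3, 6, 7, 1, 4, 4]
`hits` takes the values: 0

Answer: 0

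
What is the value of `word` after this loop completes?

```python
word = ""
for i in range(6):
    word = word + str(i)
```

Concatenate digits 0 to 5
`word` takes the values: "" → "0" → "01" → "012" → "0123" → "01234" → "012345"

Answer: "012345"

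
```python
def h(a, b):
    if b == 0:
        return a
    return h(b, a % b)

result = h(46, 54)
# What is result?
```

h(46, 54) -> h(54, 46) -> h(46, 8) -> h(8, 6) -> h(6, 2) -> h(2, 0) -> 2

Answer: 2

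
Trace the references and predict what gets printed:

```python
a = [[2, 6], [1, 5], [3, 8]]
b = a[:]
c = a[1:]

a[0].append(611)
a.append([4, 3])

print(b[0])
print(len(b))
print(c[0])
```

Key concept: slice with nested mutation.
Step by step:
`a = [[2, 6], [1, 5], [3, 8]]` → a = [[2, 6], [1, 5], [3, 8]]
`b = a[:]` → b = [[2, 6], [1, 5], [3, 8]]
`c = a[1:]` → c = [[1, 5], [3, 8]]
`a[0].append(611)` → a = [[2, 6, 611], [1, 5], [3, 8]]; b = [[2, 6, 611], [1, 5], [3, 8]]
`a.append([4, 3])` → a = [[2, 6, 611], [1, 5], [3, 8], [4, 3]]
`print(b[0])` → prints [2, 6, 611]
`print(len(b))` → prints 3
`print(c[0])` → prints [1, 5]

Answer:
[2, 6, 611]
3
[1, 5]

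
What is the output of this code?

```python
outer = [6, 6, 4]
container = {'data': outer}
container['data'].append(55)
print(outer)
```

Key concept: dict holds reference to list.
Step by step:
`outer = [6, 6, 4]` → outer = [6, 6, 4]
`container = {'data': outer}` → container = {'data': [6, 6, 4]}
`container['data'].append(55)` → outer = [6, 6, 4, 55]; container = {'data': [6, 6, 4, 55]}
`print(outer)` → prints [6, 6, 4, 55]

Answer: [6, 6, 4, 55]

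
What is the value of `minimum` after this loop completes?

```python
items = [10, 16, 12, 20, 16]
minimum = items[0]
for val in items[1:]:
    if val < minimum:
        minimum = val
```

Minimum of [10, 16, 12, 20, 16]
`minimum` takes the values: 10

Answer: 10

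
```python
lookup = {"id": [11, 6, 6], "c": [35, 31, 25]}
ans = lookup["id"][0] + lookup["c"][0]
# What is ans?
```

Trace:
`lookup = {"id": [11, 6, 6], "c": [35, 31, 25]}` → lookup = {'id': [11, 6, 6], 'c': [35, 31, 25]}
`ans = lookup["id"][0] + lookup["c"][0]` → ans = 46
So ans = 46

Answer: 46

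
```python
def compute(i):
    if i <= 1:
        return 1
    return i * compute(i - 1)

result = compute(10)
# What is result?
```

compute(10) = 10 * 9 * 8 * 7 * 6 * 5 * 4 * 3 * 2 * 1 = 3628800

Answer: 3628800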